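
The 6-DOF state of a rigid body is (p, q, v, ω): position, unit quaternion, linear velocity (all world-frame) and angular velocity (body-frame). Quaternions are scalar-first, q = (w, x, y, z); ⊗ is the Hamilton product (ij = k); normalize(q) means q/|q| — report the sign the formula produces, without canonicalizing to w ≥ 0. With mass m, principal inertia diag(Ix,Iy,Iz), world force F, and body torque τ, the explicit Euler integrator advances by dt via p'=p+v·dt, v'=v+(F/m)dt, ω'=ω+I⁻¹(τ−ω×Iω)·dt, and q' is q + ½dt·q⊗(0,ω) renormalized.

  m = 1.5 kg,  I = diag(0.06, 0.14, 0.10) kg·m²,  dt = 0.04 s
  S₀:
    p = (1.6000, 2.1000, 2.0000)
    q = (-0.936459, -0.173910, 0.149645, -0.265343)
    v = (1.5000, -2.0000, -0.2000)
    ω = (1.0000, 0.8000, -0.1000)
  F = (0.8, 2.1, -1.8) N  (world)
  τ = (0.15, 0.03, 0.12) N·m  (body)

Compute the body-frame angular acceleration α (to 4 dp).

α = (2.4467, 0.1857, 0.5600)

precession coupling ω×(Iω) = (0.0032, 0.0040, 0.0640)
(τ − ω×Iω)/I = (2.4467, 0.1857, 0.5600)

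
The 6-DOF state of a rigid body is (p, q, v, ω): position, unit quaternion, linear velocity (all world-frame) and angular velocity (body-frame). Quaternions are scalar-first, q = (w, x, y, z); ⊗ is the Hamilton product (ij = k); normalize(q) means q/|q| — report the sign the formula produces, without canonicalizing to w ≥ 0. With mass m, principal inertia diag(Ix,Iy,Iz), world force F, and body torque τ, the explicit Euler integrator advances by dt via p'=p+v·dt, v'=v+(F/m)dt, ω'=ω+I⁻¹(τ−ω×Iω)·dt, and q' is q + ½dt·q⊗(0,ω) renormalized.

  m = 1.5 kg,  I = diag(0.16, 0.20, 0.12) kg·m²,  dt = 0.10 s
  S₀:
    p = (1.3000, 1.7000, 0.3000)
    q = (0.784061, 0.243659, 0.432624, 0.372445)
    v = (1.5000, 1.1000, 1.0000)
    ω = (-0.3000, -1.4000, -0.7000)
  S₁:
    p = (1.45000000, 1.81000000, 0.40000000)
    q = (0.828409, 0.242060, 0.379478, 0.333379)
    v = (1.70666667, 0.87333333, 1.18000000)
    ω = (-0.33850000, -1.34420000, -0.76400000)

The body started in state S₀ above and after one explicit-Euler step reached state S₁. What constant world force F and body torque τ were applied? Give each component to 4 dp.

F = (3.1000, -3.4000, 2.7000)
τ = (-0.1400, 0.1200, -0.0600)

ω₁ − ω₀ = (-0.03850000, 0.05580000, -0.06400000)
gyro term ω₀×Iω₀ = (-0.0784, 0.0084, 0.0168)
applied torque τ = (-0.1400, 0.1200, -0.0600)
Δv = v₁−v₀ = (0.20666667, -0.22666667, 0.18000000)
applied force F = (3.1000, -3.4000, 2.7000)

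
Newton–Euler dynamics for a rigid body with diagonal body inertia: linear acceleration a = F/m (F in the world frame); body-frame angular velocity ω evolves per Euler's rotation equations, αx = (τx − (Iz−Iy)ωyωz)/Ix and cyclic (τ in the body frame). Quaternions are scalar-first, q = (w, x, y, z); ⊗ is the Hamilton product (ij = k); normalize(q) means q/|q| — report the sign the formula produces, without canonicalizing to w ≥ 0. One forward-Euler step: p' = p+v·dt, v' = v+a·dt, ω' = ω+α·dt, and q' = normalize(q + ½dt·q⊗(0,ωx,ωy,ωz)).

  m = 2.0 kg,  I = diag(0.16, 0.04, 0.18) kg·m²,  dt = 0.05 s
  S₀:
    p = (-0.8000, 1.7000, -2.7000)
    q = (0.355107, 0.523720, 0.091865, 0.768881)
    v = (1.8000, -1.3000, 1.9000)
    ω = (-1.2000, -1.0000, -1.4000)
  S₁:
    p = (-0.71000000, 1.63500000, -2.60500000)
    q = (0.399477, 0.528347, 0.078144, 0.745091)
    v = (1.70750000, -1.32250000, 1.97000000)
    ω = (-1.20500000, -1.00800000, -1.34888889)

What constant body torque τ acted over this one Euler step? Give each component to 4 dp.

Δω = ω₁−ω₀ = (-0.00500000, -0.00800000, 0.05111111)
I·α + gyro = (0.1800, -0.0400, 0.0400)

τ = (0.1800, -0.0400, 0.0400)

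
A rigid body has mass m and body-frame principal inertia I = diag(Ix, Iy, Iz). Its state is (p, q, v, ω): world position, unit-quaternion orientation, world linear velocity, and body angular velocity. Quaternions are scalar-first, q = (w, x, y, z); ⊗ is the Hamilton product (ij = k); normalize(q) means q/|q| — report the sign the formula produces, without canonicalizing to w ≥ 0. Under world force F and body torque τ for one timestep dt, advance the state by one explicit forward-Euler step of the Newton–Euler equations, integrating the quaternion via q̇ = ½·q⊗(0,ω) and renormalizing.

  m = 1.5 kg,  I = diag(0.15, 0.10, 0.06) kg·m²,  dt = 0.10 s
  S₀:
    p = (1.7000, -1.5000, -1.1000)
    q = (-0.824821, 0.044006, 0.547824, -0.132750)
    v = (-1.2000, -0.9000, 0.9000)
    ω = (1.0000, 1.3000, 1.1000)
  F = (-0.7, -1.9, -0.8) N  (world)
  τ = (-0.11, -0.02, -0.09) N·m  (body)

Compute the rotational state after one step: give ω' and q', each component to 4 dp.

(τ − ω×Iω)/I = (-0.3520, -1.1900, -0.4167)
new body rate ω' = (0.9648, 1.1810, 1.0583)
2q̇ = q⊗(0,ω) = (-0.6101522, -0.0496396, -1.2534239, -1.3979193)
updated quaternion q' = (-0.8512, 0.0413, 0.4828, -0.2017)

ω' = (0.9648, 1.1810, 1.0583)
q' = (-0.8512, 0.0413, 0.4828, -0.2017)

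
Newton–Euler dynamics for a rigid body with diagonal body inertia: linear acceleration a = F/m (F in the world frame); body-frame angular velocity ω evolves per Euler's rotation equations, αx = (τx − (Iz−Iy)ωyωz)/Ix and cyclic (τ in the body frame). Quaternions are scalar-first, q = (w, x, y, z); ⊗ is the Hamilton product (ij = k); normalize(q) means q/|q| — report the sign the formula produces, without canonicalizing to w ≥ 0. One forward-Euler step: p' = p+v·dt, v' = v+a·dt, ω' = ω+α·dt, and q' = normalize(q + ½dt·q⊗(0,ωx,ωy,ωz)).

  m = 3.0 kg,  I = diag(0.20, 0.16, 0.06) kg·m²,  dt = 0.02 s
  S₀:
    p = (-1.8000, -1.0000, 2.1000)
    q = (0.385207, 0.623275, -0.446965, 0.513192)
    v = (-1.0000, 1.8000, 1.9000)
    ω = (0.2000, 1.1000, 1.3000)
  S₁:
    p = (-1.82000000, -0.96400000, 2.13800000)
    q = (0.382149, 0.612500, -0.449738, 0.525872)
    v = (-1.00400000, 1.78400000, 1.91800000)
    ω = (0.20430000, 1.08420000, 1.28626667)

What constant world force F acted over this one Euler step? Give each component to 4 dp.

v₁ − v₀ = (-0.00400000, -0.01600000, 0.01800000)
m·(v₁−v₀)/dt = (-0.6000, -2.4000, 2.7000)

F = (-0.6000, -2.4000, 2.7000)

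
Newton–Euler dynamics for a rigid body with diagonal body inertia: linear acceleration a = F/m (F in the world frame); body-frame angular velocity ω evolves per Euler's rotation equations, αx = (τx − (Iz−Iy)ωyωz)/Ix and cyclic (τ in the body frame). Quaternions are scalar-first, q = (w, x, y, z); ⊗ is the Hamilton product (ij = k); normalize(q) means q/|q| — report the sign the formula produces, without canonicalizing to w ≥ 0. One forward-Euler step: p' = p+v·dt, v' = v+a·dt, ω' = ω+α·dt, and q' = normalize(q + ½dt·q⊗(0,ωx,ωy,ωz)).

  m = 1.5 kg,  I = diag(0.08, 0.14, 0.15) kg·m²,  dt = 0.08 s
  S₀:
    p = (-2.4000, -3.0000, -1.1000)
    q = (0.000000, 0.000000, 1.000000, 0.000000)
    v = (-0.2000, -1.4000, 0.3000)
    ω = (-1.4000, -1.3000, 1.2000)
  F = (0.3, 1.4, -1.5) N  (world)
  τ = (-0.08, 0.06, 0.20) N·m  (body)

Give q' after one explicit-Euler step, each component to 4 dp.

2q̇ = q⊗(0,ω) = (1.3000000, 1.2000000, 0.0000000, 1.4000000)
q' = normalize(q + ½dt·q⊗(0,ω)) = (0.0518, 0.0478, 0.9960, 0.0558)

q' = (0.0518, 0.0478, 0.9960, 0.0558)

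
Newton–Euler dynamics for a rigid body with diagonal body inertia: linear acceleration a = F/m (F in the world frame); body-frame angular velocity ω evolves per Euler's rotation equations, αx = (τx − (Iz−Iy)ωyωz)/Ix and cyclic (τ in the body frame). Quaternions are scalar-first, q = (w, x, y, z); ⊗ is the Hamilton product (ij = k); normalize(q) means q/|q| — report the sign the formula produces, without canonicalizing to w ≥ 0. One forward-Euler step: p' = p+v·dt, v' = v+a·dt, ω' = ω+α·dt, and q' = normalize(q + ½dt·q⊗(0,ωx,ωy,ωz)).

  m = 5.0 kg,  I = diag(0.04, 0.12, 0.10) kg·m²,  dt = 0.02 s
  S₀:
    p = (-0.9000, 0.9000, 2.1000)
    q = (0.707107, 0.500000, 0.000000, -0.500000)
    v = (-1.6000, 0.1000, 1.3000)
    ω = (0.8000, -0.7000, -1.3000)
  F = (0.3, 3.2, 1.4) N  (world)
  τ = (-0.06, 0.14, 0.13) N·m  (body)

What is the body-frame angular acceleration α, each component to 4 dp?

gyro term ω×Iω = (-0.0182, 0.0624, -0.0448)
(τ − ω×Iω)/I = (-1.0450, 0.6467, 1.7480)

α = (-1.0450, 0.6467, 1.7480)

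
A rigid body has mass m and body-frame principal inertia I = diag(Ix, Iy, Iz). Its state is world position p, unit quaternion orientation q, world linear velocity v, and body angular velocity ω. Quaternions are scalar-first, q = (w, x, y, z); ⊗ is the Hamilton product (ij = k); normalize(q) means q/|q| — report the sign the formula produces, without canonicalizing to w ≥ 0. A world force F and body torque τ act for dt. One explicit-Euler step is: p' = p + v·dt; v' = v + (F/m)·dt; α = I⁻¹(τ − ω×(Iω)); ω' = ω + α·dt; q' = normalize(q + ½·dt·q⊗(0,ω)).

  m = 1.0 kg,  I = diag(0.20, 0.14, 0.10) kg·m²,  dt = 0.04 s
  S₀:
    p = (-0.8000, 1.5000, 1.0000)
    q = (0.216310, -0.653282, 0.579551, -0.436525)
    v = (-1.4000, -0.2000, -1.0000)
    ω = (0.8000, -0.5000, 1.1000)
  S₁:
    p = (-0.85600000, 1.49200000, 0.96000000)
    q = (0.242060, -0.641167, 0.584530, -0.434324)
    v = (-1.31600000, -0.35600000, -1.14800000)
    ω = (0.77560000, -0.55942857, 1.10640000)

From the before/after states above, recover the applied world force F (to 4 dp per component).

F = (2.1000, -3.9000, -3.7000)

v₁ − v₀ = (0.08400000, -0.15600000, -0.14800000)
m·(v₁−v₀)/dt = (2.1000, -3.9000, -3.7000)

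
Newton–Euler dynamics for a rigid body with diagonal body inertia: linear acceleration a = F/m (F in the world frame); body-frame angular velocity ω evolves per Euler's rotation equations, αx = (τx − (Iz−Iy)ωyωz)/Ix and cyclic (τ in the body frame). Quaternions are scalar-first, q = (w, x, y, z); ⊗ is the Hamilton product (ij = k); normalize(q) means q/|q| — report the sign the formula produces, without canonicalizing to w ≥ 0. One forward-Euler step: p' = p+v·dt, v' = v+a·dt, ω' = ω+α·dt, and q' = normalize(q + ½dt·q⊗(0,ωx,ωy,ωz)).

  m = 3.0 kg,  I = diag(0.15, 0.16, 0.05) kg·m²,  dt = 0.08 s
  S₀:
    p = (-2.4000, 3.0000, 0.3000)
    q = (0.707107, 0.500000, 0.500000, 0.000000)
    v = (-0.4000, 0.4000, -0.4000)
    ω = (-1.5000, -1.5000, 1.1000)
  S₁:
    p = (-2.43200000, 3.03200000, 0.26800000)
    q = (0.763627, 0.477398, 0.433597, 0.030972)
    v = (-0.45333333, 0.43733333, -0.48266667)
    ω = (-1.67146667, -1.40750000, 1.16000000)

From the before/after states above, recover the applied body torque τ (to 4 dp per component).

τ = (-0.1400, 0.0200, 0.0600)

ω₁ − ω₀ = (-0.17146667, 0.09250000, 0.06000000)
I·α + gyro = (-0.1400, 0.0200, 0.0600)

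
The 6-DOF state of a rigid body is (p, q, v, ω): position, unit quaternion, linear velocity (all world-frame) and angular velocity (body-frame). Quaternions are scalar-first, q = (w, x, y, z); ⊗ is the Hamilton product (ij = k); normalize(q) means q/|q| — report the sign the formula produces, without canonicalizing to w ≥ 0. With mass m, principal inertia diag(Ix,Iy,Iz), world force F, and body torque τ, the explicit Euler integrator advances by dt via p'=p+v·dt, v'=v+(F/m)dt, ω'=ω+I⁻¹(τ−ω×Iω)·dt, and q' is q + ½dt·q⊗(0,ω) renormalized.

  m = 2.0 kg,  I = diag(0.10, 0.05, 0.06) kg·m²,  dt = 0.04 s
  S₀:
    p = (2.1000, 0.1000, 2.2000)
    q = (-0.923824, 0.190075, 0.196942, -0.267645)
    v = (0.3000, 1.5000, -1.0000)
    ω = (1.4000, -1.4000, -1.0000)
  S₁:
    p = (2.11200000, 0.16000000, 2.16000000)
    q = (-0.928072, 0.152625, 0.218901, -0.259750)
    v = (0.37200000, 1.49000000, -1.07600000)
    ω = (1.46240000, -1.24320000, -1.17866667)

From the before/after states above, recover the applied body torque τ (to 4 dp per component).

rate change Δω = (0.06240000, 0.15680000, -0.17866667)
applied torque τ = (0.1700, 0.1400, -0.1700)

τ = (0.1700, 0.1400, -0.1700)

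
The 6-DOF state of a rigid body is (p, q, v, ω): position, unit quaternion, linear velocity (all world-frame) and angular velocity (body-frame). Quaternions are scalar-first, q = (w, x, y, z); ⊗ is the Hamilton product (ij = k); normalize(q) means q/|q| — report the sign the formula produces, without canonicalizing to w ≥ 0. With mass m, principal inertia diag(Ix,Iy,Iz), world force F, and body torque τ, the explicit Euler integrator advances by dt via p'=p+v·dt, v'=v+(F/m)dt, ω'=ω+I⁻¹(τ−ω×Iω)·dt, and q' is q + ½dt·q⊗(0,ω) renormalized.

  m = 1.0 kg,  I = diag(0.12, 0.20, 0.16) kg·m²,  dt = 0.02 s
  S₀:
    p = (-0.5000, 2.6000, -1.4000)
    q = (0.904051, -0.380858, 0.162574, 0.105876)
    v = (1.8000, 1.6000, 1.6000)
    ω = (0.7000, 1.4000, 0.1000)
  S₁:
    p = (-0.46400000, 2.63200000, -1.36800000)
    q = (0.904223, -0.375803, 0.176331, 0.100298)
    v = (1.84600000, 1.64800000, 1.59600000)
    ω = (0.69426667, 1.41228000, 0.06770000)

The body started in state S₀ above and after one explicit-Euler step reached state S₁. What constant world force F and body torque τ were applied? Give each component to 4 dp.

F = (2.3000, 2.4000, -0.2000)
τ = (-0.0400, 0.1200, -0.1800)

v₁ − v₀ = (0.04600000, 0.04800000, -0.00400000)
applied force F = (2.3000, 2.4000, -0.2000)
rate change Δω = (-0.00573333, 0.01228000, -0.03230000)
ω₀×(Iω₀) = (-0.0056, -0.0028, 0.0784)
τ = I·(Δω/dt) + ω₀×(Iω₀) = (-0.0400, 0.1200, -0.1800)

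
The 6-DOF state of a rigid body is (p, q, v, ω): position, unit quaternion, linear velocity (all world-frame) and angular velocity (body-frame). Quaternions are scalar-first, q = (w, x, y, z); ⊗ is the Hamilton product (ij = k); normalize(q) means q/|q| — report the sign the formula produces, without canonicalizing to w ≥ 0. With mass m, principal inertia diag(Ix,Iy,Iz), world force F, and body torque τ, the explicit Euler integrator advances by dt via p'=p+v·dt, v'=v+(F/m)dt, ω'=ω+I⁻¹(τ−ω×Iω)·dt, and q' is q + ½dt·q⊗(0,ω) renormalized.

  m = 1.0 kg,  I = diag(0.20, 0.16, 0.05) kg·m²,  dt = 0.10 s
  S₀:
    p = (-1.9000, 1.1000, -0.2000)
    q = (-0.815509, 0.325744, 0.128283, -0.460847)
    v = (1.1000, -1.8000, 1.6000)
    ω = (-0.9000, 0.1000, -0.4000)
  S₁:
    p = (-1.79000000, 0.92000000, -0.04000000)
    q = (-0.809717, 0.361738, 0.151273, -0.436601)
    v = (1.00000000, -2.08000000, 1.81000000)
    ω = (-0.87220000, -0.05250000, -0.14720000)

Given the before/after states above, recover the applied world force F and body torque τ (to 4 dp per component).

F = (-1.0000, -2.8000, 2.1000)
τ = (0.0600, -0.1900, 0.1300)

Δω = ω₁−ω₀ = (0.02780000, -0.15250000, 0.25280000)
ω₀×(Iω₀) = (0.0044, 0.0540, 0.0036)
τ = I·(Δω/dt) + ω₀×(Iω₀) = (0.0600, -0.1900, 0.1300)
v₁ − v₀ = (-0.10000000, -0.28000000, 0.21000000)
F = m·Δv/dt = (-1.0000, -2.8000, 2.1000)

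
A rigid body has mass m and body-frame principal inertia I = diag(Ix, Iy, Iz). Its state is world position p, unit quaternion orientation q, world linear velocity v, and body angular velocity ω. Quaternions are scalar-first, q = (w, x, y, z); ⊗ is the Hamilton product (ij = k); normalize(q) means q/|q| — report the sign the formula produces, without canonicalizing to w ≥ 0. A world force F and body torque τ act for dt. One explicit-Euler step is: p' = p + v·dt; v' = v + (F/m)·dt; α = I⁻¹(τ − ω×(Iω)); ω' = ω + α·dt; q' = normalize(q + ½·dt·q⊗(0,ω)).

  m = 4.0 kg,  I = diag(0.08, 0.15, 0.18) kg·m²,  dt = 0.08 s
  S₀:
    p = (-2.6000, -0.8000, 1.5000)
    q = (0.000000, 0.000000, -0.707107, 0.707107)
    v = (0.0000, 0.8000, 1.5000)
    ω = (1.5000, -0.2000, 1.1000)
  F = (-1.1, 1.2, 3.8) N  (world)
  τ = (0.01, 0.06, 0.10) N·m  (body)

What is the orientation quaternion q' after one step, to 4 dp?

q' = (-0.0367, -0.0254, -0.6628, 0.7474)

q⊗(0,ω) = (-0.9192391, -0.6363963, 1.0606605, 1.0606605)
updated quaternion q' = (-0.0367, -0.0254, -0.6628, 0.7474)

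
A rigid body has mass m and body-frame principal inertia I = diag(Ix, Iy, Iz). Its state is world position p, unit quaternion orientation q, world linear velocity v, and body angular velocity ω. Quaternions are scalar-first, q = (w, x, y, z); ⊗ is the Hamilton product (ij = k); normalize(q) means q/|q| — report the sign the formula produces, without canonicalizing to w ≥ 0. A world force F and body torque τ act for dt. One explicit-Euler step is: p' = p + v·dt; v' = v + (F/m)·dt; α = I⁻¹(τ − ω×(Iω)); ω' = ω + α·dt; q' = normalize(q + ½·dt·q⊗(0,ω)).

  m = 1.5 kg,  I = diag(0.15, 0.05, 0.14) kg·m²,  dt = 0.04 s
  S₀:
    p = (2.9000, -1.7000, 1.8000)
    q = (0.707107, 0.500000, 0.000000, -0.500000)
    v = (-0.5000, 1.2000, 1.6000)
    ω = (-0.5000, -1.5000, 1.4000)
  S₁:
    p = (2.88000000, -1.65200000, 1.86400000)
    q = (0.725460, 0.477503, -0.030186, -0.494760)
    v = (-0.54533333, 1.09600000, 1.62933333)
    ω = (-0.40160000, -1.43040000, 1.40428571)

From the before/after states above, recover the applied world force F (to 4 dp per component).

F = (-1.7000, -3.9000, 1.1000)

Δv = v₁−v₀ = (-0.04533333, -0.10400000, 0.02933333)
m·(v₁−v₀)/dt = (-1.7000, -3.9000, 1.1000)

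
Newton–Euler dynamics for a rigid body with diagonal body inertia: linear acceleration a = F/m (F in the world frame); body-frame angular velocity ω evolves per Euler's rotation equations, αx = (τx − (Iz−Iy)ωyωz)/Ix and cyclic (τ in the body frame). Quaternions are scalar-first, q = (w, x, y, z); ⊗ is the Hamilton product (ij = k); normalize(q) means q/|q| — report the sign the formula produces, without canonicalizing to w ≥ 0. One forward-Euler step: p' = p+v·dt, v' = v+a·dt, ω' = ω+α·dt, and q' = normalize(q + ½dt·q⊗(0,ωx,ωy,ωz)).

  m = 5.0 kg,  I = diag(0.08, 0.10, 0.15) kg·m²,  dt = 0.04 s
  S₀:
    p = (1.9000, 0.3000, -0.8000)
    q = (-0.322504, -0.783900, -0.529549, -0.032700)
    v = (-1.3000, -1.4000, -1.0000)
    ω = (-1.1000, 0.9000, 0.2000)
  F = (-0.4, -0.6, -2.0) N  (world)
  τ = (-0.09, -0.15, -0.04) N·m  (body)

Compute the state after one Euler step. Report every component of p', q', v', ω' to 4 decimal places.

linear accel F/m = (-0.0800, -0.1200, -0.4000)
new position p' = (1.8480, 0.2440, -0.8400)
v' = v + a·dt = (-1.3032, -1.4048, -1.0160)
gyro term ω×Iω = (0.0090, 0.0154, -0.0198)
(τ − ω×Iω)/I = (-1.2375, -1.6540, -0.1347)
ω' = ω + α·dt = (-1.1495, 0.8338, 0.1946)
Hamilton product q⊗(0,ω) = (-0.3791559, 0.2782746, -0.0975036, -1.3525147)
q + ½dt·q⊗(0,ω), renormalized = (-0.3300, -0.7780, -0.5313, -0.0597)

p' = (1.8480, 0.2440, -0.8400)
q' = (-0.3300, -0.7780, -0.5313, -0.0597)
v' = (-1.3032, -1.4048, -1.0160)
ω' = (-1.1495, 0.8338, 0.1946)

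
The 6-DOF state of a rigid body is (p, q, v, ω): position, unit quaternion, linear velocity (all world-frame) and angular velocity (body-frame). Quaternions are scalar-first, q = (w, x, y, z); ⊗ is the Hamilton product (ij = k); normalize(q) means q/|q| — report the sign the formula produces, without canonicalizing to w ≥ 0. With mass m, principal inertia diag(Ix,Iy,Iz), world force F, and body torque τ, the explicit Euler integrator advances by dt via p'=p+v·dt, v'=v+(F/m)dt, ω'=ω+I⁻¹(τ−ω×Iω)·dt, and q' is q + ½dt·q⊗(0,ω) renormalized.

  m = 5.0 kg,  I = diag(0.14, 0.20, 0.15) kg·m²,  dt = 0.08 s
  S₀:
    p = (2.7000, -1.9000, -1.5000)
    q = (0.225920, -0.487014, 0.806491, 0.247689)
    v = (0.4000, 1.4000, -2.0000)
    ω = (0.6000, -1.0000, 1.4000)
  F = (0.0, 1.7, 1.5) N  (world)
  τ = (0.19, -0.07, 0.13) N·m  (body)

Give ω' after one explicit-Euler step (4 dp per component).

gyro term ω×Iω = (0.0700, -0.0084, -0.0360)
(τ − ω×Iω)/I = (0.8571, -0.3080, 1.1067)
ω' = ω + α·dt = (0.6686, -1.0246, 1.4885)

ω' = (0.6686, -1.0246, 1.4885)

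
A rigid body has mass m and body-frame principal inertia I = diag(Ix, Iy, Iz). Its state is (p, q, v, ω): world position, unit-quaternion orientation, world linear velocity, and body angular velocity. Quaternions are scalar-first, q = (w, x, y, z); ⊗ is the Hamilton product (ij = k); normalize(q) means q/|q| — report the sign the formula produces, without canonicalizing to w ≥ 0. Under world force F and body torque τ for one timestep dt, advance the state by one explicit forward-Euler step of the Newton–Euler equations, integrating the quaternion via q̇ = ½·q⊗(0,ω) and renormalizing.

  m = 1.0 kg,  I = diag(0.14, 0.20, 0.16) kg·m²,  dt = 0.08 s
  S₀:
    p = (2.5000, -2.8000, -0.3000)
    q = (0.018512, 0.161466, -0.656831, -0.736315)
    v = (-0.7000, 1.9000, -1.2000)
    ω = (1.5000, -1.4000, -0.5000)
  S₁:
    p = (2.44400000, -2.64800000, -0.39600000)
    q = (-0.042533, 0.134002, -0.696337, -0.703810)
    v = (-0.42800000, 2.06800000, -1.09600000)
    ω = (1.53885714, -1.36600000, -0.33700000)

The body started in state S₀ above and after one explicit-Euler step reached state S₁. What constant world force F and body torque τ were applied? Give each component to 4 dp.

ω₁ − ω₀ = (0.03885714, 0.03400000, 0.16300000)
applied torque τ = (0.0400, 0.1000, 0.2000)
Δv = v₁−v₀ = (0.27200000, 0.16800000, 0.10400000)
applied force F = (3.4000, 2.1000, 1.3000)

F = (3.4000, 2.1000, 1.3000)
τ = (0.0400, 0.1000, 0.2000)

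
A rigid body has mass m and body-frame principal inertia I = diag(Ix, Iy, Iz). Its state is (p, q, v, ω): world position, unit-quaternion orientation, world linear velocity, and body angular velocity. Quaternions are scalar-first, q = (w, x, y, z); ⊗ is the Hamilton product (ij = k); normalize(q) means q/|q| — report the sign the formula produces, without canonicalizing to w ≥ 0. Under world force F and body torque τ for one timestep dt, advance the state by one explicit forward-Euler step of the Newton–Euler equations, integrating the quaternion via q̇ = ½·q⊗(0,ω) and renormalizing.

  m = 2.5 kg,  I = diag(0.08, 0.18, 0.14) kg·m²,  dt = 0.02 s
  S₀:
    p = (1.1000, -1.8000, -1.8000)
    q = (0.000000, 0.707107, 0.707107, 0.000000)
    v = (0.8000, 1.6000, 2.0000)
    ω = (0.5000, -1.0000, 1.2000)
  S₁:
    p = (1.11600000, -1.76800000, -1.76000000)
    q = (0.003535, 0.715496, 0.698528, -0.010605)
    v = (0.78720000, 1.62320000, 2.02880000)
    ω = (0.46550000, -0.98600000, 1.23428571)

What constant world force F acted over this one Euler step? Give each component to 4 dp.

F = (-1.6000, 2.9000, 3.6000)

velocity change Δv = (-0.01280000, 0.02320000, 0.02880000)
m·(v₁−v₀)/dt = (-1.6000, 2.9000, 3.6000)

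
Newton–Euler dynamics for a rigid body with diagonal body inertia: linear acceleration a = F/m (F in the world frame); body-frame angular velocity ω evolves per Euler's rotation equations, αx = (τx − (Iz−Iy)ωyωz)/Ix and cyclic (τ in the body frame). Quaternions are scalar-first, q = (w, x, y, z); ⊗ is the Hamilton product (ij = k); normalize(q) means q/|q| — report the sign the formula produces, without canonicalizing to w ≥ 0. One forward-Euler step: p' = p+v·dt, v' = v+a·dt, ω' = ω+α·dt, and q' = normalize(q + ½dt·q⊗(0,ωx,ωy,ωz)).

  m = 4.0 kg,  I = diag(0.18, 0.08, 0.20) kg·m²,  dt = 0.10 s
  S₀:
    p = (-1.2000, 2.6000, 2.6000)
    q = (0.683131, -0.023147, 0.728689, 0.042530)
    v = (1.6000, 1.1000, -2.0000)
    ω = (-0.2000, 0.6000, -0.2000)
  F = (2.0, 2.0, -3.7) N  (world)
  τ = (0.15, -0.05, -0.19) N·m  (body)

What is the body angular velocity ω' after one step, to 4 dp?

gyro term ω×Iω = (-0.0144, -0.0008, 0.0120)
angular accel α = (0.9133, -0.6150, -1.0100)
ω + α·dt = (-0.1087, 0.5385, -0.3010)

ω' = (-0.1087, 0.5385, -0.3010)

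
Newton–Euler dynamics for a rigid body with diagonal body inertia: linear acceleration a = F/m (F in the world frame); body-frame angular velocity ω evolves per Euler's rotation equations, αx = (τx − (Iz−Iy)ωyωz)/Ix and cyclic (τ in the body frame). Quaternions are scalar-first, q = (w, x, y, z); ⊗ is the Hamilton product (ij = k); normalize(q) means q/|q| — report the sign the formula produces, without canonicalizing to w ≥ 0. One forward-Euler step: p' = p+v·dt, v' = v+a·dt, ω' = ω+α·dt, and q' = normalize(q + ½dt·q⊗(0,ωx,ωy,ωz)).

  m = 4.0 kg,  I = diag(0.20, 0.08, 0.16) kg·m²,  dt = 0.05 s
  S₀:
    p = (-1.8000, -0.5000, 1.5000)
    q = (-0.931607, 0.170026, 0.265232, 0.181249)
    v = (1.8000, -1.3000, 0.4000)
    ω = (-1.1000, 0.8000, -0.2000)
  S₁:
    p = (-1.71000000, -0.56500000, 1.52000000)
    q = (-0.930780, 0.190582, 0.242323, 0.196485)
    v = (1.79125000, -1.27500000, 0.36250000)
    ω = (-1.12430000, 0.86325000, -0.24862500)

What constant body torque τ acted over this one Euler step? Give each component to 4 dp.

ω₁ − ω₀ = (-0.02430000, 0.06325000, -0.04862500)
τ = I·(Δω/dt) + ω₀×(Iω₀) = (-0.1100, 0.1100, -0.0500)

τ = (-0.1100, 0.1100, -0.0500)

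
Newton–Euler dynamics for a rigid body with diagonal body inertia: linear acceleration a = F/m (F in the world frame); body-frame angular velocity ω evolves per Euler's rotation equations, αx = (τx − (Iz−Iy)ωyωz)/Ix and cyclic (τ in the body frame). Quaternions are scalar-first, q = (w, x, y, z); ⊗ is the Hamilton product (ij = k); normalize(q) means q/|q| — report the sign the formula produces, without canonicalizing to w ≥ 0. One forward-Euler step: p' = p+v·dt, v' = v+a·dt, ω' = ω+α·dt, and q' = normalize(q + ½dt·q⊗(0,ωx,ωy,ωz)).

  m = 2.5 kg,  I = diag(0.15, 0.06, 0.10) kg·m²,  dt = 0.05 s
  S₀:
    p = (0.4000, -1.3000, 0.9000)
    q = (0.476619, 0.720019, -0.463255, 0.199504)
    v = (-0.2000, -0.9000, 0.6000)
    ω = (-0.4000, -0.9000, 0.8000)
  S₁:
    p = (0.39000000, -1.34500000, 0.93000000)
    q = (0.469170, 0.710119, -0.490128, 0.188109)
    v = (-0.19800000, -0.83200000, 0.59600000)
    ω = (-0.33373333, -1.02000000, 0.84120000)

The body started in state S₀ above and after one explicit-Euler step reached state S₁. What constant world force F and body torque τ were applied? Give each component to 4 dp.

Δv = v₁−v₀ = (0.00200000, 0.06800000, -0.00400000)
m·(v₁−v₀)/dt = (0.1000, 3.4000, -0.2000)
ω₁ − ω₀ = (0.06626667, -0.12000000, 0.04120000)
I·α + gyro = (0.1700, -0.1600, 0.0500)

F = (0.1000, 3.4000, -0.2000)
τ = (0.1700, -0.1600, 0.0500)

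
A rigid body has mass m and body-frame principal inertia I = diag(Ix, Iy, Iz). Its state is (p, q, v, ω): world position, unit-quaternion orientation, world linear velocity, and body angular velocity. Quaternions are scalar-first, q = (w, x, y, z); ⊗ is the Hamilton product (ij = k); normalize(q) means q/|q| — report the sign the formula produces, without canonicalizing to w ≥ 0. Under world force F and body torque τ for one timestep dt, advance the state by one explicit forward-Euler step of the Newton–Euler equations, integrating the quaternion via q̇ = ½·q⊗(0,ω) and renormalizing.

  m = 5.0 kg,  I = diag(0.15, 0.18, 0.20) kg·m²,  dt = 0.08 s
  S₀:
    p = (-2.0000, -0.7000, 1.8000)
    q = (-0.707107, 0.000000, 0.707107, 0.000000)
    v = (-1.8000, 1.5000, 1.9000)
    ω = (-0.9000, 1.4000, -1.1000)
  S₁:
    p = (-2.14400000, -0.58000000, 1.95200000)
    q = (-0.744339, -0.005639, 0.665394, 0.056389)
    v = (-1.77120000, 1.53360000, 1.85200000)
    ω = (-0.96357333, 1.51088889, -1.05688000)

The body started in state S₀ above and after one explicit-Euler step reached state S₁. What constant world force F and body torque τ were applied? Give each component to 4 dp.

Δω = ω₁−ω₀ = (-0.06357333, 0.11088889, 0.04312000)
ω₀×(Iω₀) = (-0.0308, -0.0495, -0.0378)
applied torque τ = (-0.1500, 0.2000, 0.0700)
Δv = v₁−v₀ = (0.02880000, 0.03360000, -0.04800000)
applied force F = (1.8000, 2.1000, -3.0000)

F = (1.8000, 2.1000, -3.0000)
τ = (-0.1500, 0.2000, 0.0700)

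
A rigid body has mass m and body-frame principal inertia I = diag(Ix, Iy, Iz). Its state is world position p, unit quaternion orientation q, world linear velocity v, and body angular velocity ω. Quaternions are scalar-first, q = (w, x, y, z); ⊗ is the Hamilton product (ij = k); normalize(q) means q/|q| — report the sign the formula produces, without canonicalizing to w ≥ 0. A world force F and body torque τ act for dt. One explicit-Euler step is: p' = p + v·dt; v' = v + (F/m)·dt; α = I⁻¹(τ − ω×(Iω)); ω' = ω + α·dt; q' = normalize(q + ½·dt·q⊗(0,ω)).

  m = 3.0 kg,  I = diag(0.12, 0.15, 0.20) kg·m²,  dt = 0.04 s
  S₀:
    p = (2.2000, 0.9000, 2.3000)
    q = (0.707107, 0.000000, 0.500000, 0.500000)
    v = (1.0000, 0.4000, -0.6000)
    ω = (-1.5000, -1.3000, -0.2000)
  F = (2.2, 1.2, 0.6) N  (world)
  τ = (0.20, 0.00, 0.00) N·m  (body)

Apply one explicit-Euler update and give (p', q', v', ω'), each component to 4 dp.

p' = p + v·dt = (2.2400, 0.9160, 2.2760)
v' = v + a·dt = (1.0293, 0.4160, -0.5920)
precession coupling ω×(Iω) = (0.0130, -0.0240, 0.0585)
(τ − ω×Iω)/I = (1.5583, 0.1600, -0.2925)
new body rate ω' = (-1.4377, -1.2936, -0.2117)
2q̇ = q⊗(0,ω) = (0.7500000, -0.5106605, -1.6692391, 0.6085786)
updated quaternion q' = (0.7215, -0.0102, 0.4662, 0.5118)

p' = (2.2400, 0.9160, 2.2760)
q' = (0.7215, -0.0102, 0.4662, 0.5118)
v' = (1.0293, 0.4160, -0.5920)
ω' = (-1.4377, -1.2936, -0.2117)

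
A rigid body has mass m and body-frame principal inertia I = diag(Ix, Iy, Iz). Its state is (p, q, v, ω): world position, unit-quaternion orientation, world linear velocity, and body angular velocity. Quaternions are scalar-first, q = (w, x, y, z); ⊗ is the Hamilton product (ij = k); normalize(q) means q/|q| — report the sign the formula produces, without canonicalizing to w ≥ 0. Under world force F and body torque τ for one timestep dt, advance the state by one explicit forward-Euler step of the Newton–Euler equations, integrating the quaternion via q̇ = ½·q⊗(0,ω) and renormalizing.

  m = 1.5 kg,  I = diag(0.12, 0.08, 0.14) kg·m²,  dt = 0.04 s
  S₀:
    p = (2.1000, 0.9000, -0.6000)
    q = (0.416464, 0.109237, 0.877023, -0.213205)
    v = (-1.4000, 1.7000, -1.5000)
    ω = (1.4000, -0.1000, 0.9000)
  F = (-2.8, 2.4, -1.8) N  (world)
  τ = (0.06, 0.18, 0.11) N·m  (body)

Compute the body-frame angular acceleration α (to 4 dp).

α = (0.5450, 2.5650, 0.7457)

precession coupling ω×(Iω) = (-0.0054, -0.0252, 0.0056)
angular accel α = (0.5450, 2.5650, 0.7457)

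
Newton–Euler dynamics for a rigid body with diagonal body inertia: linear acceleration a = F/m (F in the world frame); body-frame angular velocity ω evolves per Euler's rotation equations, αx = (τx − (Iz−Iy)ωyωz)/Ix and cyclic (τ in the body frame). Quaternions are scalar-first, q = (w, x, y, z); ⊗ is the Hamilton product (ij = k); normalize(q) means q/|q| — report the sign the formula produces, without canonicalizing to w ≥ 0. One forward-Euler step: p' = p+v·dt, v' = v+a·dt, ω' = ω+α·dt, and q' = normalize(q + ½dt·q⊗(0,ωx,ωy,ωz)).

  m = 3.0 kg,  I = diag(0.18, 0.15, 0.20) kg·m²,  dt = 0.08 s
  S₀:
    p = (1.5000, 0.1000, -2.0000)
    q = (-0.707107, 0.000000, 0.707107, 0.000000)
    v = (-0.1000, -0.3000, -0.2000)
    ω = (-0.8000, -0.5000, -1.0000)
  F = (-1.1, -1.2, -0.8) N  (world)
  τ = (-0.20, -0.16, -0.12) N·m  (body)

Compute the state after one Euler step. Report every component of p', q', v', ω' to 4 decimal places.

p' = (1.4920, 0.0760, -2.0160)
q' = (-0.6919, -0.0056, 0.7202, 0.0508)
v' = (-0.1293, -0.3320, -0.2213)
ω' = (-0.9000, -0.5768, -1.0432)

ω×(Iω) gyroscopic = (0.0250, -0.0160, -0.0120)
α = I⁻¹(τ − ω×Iω) = (-1.2500, -0.9600, -0.5400)
ω' = ω + α·dt = (-0.9000, -0.5768, -1.0432)
Hamilton product q⊗(0,ω) = (0.3535535, -0.1414214, 0.3535535, 1.2727926)
updated quaternion q' = (-0.6919, -0.0056, 0.7202, 0.0508)
a = (-0.3667, -0.4000, -0.2667)
p + v·dt = (1.4920, 0.0760, -2.0160)
v + (F/m)dt = (-0.1293, -0.3320, -0.2213)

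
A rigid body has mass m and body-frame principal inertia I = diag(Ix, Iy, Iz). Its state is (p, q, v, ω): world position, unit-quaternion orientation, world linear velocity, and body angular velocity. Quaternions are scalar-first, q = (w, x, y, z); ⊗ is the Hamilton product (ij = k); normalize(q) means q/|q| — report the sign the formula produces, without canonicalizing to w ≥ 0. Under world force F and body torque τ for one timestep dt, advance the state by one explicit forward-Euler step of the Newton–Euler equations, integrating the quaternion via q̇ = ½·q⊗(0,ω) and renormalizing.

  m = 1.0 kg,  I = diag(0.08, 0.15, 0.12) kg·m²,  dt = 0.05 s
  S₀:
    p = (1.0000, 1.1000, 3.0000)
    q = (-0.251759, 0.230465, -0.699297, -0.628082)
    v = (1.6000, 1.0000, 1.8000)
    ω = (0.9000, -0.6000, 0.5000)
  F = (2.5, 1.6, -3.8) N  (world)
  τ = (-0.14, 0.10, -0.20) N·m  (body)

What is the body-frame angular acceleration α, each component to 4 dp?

ω×(Iω) gyroscopic = (0.0090, -0.0180, -0.0378)
α = I⁻¹(τ − ω×Iω) = (-1.8625, 0.7867, -1.3517)

α = (-1.8625, 0.7867, -1.3517)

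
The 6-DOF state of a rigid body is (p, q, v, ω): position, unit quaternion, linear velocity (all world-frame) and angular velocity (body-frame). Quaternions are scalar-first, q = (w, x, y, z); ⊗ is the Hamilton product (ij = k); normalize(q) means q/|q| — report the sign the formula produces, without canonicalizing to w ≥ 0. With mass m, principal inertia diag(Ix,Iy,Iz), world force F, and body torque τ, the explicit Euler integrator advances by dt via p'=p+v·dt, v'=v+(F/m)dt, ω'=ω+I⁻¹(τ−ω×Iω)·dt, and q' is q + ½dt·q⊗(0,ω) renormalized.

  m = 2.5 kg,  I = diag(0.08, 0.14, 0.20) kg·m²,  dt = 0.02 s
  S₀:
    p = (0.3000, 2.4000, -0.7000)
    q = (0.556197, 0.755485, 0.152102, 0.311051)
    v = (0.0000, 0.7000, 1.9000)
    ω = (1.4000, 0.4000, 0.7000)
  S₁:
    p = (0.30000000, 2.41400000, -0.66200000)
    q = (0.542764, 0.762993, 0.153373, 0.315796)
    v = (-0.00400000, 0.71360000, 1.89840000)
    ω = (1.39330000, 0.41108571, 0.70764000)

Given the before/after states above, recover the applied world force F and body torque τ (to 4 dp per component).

F = (-0.5000, 1.7000, -0.2000)
τ = (-0.0100, -0.0400, 0.1100)

Δω = ω₁−ω₀ = (-0.00670000, 0.01108571, 0.00764000)
gyro term ω₀×Iω₀ = (0.0168, -0.1176, 0.0336)
applied torque τ = (-0.0100, -0.0400, 0.1100)
Δv = v₁−v₀ = (-0.00400000, 0.01360000, -0.00160000)
m·(v₁−v₀)/dt = (-0.5000, 1.7000, -0.2000)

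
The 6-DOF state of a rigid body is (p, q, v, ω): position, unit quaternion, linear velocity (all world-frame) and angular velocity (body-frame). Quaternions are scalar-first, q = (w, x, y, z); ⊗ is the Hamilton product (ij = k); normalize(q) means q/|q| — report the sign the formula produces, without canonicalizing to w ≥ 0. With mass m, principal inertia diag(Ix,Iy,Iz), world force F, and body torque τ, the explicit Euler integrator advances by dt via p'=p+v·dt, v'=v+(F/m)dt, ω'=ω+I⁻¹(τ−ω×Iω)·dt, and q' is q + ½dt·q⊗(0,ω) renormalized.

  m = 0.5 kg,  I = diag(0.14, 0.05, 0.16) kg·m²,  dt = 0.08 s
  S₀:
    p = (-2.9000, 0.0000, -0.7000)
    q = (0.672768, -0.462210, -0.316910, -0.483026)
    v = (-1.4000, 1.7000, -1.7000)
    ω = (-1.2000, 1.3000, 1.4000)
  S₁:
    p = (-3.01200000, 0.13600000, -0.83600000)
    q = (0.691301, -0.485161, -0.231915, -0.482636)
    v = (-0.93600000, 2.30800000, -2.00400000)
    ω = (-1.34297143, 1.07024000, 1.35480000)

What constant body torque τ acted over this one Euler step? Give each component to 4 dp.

τ = (-0.0500, -0.1100, 0.0500)

ω₁ − ω₀ = (-0.14297143, -0.22976000, -0.04520000)
τ = I·(Δω/dt) + ω₀×(Iω₀) = (-0.0500, -0.1100, 0.0500)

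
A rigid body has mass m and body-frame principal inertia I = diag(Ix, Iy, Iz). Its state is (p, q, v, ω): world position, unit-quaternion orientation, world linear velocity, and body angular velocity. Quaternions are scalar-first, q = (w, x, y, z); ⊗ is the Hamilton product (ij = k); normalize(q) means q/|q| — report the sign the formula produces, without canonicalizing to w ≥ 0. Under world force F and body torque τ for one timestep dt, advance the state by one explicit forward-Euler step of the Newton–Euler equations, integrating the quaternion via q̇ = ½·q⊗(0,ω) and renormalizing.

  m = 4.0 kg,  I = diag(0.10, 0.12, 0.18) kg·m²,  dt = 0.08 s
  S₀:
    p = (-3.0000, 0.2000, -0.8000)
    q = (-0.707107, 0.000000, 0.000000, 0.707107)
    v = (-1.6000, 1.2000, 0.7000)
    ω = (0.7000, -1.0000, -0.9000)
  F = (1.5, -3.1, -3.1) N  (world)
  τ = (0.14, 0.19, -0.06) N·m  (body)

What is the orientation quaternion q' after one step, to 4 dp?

2q̇ = q⊗(0,ω) = (0.6363963, 0.2121321, 1.2020819, 0.6363963)
q' = normalize(q + ½dt·q⊗(0,ω)) = (-0.6804, 0.0085, 0.0480, 0.7312)

q' = (-0.6804, 0.0085, 0.0480, 0.7312)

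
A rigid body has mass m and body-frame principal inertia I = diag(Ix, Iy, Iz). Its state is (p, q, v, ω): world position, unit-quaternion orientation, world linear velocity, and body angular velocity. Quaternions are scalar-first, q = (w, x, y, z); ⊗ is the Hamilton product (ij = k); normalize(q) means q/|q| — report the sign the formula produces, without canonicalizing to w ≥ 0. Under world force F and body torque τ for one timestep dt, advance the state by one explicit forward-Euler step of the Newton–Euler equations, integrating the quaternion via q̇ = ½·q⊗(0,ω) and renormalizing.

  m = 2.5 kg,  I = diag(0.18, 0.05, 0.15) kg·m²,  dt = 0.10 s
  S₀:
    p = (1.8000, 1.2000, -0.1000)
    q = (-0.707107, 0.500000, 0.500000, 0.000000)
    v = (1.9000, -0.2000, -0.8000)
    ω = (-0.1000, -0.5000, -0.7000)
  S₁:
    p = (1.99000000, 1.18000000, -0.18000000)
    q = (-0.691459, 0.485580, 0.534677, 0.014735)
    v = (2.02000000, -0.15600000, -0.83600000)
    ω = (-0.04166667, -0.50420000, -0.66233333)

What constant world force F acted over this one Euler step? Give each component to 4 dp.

F = (3.0000, 1.1000, -0.9000)

v₁ − v₀ = (0.12000000, 0.04400000, -0.03600000)
F = m·Δv/dt = (3.0000, 1.1000, -0.9000)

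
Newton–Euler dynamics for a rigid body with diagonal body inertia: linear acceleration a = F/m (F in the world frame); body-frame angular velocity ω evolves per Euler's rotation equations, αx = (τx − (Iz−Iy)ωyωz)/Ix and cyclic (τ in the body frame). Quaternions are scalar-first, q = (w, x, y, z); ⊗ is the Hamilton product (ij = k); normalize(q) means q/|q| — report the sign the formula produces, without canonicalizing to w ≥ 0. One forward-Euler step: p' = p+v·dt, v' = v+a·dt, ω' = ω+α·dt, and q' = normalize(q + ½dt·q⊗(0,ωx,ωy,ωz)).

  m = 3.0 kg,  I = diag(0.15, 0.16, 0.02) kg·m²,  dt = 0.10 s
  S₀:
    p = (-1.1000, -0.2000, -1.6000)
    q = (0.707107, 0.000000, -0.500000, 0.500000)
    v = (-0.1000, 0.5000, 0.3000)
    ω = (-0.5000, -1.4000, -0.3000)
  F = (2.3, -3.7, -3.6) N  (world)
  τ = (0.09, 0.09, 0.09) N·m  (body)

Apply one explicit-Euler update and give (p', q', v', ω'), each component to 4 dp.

a = (0.7667, -1.2333, -1.2000)
new position p' = (-1.1100, -0.1500, -1.5700)
v + (F/m)dt = (-0.0233, 0.3767, 0.1800)
α = I⁻¹(τ − ω×Iω) = (0.9920, 0.4406, 4.1500)
new body rate ω' = (-0.4008, -1.3559, 0.1150)
q⊗(0,ω) = (-0.5500000, 0.4964465, -1.2399498, -0.4621321)
updated quaternion q' = (0.6777, 0.0248, -0.5604, 0.4755)

p' = (-1.1100, -0.1500, -1.5700)
q' = (0.6777, 0.0248, -0.5604, 0.4755)
v' = (-0.0233, 0.3767, 0.1800)
ω' = (-0.4008, -1.3559, 0.1150)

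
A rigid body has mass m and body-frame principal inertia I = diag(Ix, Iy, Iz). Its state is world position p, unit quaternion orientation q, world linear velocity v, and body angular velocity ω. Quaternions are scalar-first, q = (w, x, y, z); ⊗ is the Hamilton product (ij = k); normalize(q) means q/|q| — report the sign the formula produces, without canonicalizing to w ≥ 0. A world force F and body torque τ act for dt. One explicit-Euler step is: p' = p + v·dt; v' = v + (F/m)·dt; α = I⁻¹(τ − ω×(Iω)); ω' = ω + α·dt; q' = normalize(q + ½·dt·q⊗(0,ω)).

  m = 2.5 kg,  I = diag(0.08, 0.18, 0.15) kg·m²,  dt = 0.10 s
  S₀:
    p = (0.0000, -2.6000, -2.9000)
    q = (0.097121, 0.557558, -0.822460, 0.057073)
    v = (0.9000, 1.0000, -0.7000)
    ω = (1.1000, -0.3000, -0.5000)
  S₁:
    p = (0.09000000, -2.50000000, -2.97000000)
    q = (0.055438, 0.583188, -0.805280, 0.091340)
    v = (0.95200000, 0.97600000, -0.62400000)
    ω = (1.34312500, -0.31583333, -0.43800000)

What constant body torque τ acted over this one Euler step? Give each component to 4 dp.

τ = (0.1900, 0.0100, 0.0600)

ω₁ − ω₀ = (0.24312500, -0.01583333, 0.06200000)
applied torque τ = (0.1900, 0.0100, 0.0600)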